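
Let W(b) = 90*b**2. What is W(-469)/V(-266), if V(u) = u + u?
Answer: -1414035/38 ≈ -37211.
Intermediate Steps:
V(u) = 2*u
W(-469)/V(-266) = (90*(-469)**2)/((2*(-266))) = (90*219961)/(-532) = 19796490*(-1/532) = -1414035/38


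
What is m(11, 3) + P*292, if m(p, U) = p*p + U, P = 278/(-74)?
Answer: -36000/37 ≈ -972.97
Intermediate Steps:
P = -139/37 (P = 278*(-1/74) = -139/37 ≈ -3.7568)
m(p, U) = U + p² (m(p, U) = p² + U = U + p²)
m(11, 3) + P*292 = (3 + 11²) - 139/37*292 = (3 + 121) - 40588/37 = 124 - 40588/37 = -36000/37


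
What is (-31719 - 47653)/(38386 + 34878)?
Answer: -19843/18316 ≈ -1.0834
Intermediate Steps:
(-31719 - 47653)/(38386 + 34878) = -79372/73264 = -79372*1/73264 = -19843/18316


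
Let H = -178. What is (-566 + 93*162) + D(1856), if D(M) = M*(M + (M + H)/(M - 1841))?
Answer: 55002908/15 ≈ 3.6669e+6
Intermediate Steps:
D(M) = M*(M + (-178 + M)/(-1841 + M)) (D(M) = M*(M + (M - 178)/(M - 1841)) = M*(M + (-178 + M)/(-1841 + M)))
(-566 + 93*162) + D(1856) = (-566 + 93*162) + 1856*(-178 + 1856**2 - 1840*1856)/(-1841 + 1856) = (-566 + 15066) + 1856*(-178 + 3444736 - 3415040)/15 = 14500 + 1856*(1/15)*29518 = 14500 + 54785408/15 = 55002908/15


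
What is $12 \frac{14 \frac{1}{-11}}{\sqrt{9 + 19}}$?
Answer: $- \frac{12 \sqrt{7}}{11} \approx -2.8863$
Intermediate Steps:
$12 \frac{14 \frac{1}{-11}}{\sqrt{9 + 19}} = 12 \frac{14 \left(- \frac{1}{11}\right)}{\sqrt{28}} = 12 \left(- \frac{14}{11 \cdot 2 \sqrt{7}}\right) = 12 \left(- \frac{14 \frac{\sqrt{7}}{14}}{11}\right) = 12 \left(- \frac{\sqrt{7}}{11}\right) = - \frac{12 \sqrt{7}}{11}$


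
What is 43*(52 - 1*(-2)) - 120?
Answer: 2202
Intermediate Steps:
43*(52 - 1*(-2)) - 120 = 43*(52 + 2) - 120 = 43*54 - 120 = 2322 - 120 = 2202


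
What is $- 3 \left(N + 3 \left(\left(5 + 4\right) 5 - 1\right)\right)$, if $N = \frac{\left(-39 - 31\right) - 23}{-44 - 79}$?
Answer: $- \frac{16329}{41} \approx -398.27$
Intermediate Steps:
$N = \frac{31}{41}$ ($N = \frac{-70 - 23}{-123} = \left(-93\right) \left(- \frac{1}{123}\right) = \frac{31}{41} \approx 0.7561$)
$- 3 \left(N + 3 \left(\left(5 + 4\right) 5 - 1\right)\right) = - 3 \left(\frac{31}{41} + 3 \left(\left(5 + 4\right) 5 - 1\right)\right) = - 3 \left(\frac{31}{41} + 3 \left(9 \cdot 5 - 1\right)\right) = - 3 \left(\frac{31}{41} + 3 \left(45 - 1\right)\right) = - 3 \left(\frac{31}{41} + 3 \cdot 44\right) = - 3 \left(\frac{31}{41} + 132\right) = \left(-3\right) \frac{5443}{41} = - \frac{16329}{41}$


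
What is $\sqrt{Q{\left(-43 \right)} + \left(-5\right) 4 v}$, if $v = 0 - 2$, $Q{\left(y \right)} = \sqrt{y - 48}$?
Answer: $\sqrt{40 + i \sqrt{91}} \approx 6.3687 + 0.74892 i$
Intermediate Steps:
$Q{\left(y \right)} = \sqrt{-48 + y}$
$v = -2$ ($v = 0 - 2 = -2$)
$\sqrt{Q{\left(-43 \right)} + \left(-5\right) 4 v} = \sqrt{\sqrt{-48 - 43} + \left(-5\right) 4 \left(-2\right)} = \sqrt{\sqrt{-91} - -40} = \sqrt{i \sqrt{91} + 40} = \sqrt{40 + i \sqrt{91}}$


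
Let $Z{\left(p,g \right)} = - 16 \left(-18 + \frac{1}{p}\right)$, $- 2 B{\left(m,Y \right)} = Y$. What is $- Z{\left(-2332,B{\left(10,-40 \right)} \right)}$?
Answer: $- \frac{167908}{583} \approx -288.01$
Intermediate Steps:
$B{\left(m,Y \right)} = - \frac{Y}{2}$
$Z{\left(p,g \right)} = 288 - \frac{16}{p}$
$- Z{\left(-2332,B{\left(10,-40 \right)} \right)} = - (288 - \frac{16}{-2332}) = - (288 - - \frac{4}{583}) = - (288 + \frac{4}{583}) = \left(-1\right) \frac{167908}{583} = - \frac{167908}{583}$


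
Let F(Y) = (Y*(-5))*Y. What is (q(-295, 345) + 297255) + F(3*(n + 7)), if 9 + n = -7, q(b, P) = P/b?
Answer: 17322921/59 ≈ 2.9361e+5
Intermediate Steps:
n = -16 (n = -9 - 7 = -16)
F(Y) = -5*Y**2 (F(Y) = (-5*Y)*Y = -5*Y**2)
(q(-295, 345) + 297255) + F(3*(n + 7)) = (345/(-295) + 297255) - 5*9*(-16 + 7)**2 = (345*(-1/295) + 297255) - 5*(3*(-9))**2 = (-69/59 + 297255) - 5*(-27)**2 = 17537976/59 - 5*729 = 17537976/59 - 3645 = 17322921/59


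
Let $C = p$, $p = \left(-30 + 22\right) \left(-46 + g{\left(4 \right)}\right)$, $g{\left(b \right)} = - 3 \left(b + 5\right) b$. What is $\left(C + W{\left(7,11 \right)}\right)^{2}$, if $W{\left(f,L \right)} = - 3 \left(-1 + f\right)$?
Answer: $1473796$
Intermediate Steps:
$g{\left(b \right)} = - 3 b \left(5 + b\right)$ ($g{\left(b \right)} = - 3 \left(5 + b\right) b = - 3 b \left(5 + b\right)$)
$p = 1232$ ($p = \left(-30 + 22\right) \left(-46 - 12 \left(5 + 4\right)\right) = - 8 \left(-46 - 12 \cdot 9\right) = - 8 \left(-46 - 108\right) = \left(-8\right) \left(-154\right) = 1232$)
$W{\left(f,L \right)} = 3 - 3 f$
$C = 1232$
$\left(C + W{\left(7,11 \right)}\right)^{2} = \left(1232 + \left(3 - 21\right)\right)^{2} = \left(1232 - 18\right)^{2} = 1214^{2} = 1473796$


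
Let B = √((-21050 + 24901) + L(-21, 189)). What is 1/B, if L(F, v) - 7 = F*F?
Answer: √4299/4299 ≈ 0.015252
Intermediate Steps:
L(F, v) = 7 + F² (L(F, v) = 7 + F*F = 7 + F²)
B = √4299 (B = √((-21050 + 24901) + (7 + (-21)²)) = √(3851 + (7 + 441)) = √(3851 + 448) = √4299 ≈ 65.567)
1/B = 1/(√4299) = √4299/4299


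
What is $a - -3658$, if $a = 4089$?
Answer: $7747$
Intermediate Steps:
$a - -3658 = 4089 - -3658 = 4089 + 3658 = 7747$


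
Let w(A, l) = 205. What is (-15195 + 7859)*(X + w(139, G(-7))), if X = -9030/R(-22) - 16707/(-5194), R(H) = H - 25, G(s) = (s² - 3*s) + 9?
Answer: -51211169236/17437 ≈ -2.9369e+6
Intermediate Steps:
G(s) = 9 + s² - 3*s
R(H) = -25 + H
X = 47687049/244118 (X = -9030/(-25 - 22) - 16707/(-5194) = -9030/(-47) - 16707*(-1/5194) = -9030*(-1/47) + 16707/5194 = 9030/47 + 16707/5194 = 47687049/244118 ≈ 195.34)
(-15195 + 7859)*(X + w(139, G(-7))) = (-15195 + 7859)*(47687049/244118 + 205) = -7336*97731239/244118 = -51211169236/17437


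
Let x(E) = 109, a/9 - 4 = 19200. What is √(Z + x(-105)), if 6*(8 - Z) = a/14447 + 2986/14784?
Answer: √81950759897141135/26698056 ≈ 10.723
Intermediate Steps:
a = 172836 (a = 36 + 9*19200 = 36 + 172800 = 172836)
Z = 3826853669/640753344 (Z = 8 - (172836/14447 + 2986/14784)/6 = 8 - (172836*(1/14447) + 2986*(1/14784))/6 = 8 - (172836/14447 + 1493/7392)/6 = 8 - ⅙*1299173083/106792224 = 8 - 1299173083/640753344 = 3826853669/640753344 ≈ 5.9724)
√(Z + x(-105)) = √(3826853669/640753344 + 109) = √(73668968165/640753344) = √81950759897141135/26698056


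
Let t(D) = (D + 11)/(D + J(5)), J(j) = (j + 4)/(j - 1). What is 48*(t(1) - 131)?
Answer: -79440/13 ≈ -6110.8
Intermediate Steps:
J(j) = (4 + j)/(-1 + j)
t(D) = (11 + D)/(9/4 + D) (t(D) = (D + 11)/(D + (4 + 5)/(-1 + 5)) = (11 + D)/(D + 9/4) = (11 + D)/(9/4 + D))
48*(t(1) - 131) = 48*(4*(11 + 1)/(9 + 4*1) - 131) = 48*(4*12/(9 + 4) - 131) = 48*(4*12/13 - 131) = 48*(4*(1/13)*12 - 131) = 48*(48/13 - 131) = 48*(-1655/13) = -79440/13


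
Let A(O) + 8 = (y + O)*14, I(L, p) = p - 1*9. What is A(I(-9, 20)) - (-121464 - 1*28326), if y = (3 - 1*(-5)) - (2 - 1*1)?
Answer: 150034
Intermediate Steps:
I(L, p) = -9 + p (I(L, p) = p - 9 = -9 + p)
y = 7 (y = (3 + 5) - (2 - 1) = 8 - 1*1 = 8 - 1 = 7)
A(O) = 90 + 14*O (A(O) = -8 + (7 + O)*14 = -8 + (98 + 14*O) = 90 + 14*O)
A(I(-9, 20)) - (-121464 - 1*28326) = (90 + 14*(-9 + 20)) - (-121464 - 1*28326) = (90 + 14*11) - (-121464 - 28326) = (90 + 154) - 1*(-149790) = 244 + 149790 = 150034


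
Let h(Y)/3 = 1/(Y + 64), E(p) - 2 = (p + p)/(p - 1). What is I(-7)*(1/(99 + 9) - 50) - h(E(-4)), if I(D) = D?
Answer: 6386207/18252 ≈ 349.89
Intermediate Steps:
E(p) = 2 + 2*p/(-1 + p) (E(p) = 2 + (p + p)/(p - 1) = 2 + (2*p)/(-1 + p) = 2 + 2*p/(-1 + p))
h(Y) = 3/(64 + Y) (h(Y) = 3/(Y + 64) = 3/(64 + Y))
I(-7)*(1/(99 + 9) - 50) - h(E(-4)) = -7*(1/(99 + 9) - 50) - 3/(64 + 2*(-1 + 2*(-4))/(-1 - 4)) = -7*(1/108 - 50) - 3/(64 + 2*(-1 - 8)/(-5)) = -7*(1/108 - 50) - 3/(64 + 2*(-1/5)*(-9)) = -7*(-5399/108) - 3/(64 + 18/5) = 37793/108 - 3/338/5 = 37793/108 - 3*5/338 = 37793/108 - 1*15/338 = 37793/108 - 15/338 = 6386207/18252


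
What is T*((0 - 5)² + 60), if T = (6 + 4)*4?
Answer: 3400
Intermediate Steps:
T = 40 (T = 10*4 = 40)
T*((0 - 5)² + 60) = 40*((0 - 5)² + 60) = 40*((-5)² + 60) = 40*(25 + 60) = 40*85 = 3400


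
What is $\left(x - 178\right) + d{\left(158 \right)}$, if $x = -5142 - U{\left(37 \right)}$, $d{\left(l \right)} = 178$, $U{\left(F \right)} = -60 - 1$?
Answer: $-5081$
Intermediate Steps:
$U{\left(F \right)} = -61$
$x = -5081$ ($x = -5142 - -61 = -5142 + 61 = -5081$)
$\left(x - 178\right) + d{\left(158 \right)} = \left(-5081 - 178\right) + 178 = -5259 + 178 = -5081$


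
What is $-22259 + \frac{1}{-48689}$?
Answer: $- \frac{1083768452}{48689} \approx -22259.0$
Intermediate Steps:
$-22259 + \frac{1}{-48689} = -22259 - \frac{1}{48689} = - \frac{1083768452}{48689}$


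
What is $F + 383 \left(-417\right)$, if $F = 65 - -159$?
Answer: $-159487$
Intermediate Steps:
$F = 224$ ($F = 65 + 159 = 224$)
$F + 383 \left(-417\right) = 224 + 383 \left(-417\right) = 224 - 159711 = -159487$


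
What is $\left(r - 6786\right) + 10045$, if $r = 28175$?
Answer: $31434$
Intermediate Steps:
$\left(r - 6786\right) + 10045 = \left(28175 - 6786\right) + 10045 = 21389 + 10045 = 31434$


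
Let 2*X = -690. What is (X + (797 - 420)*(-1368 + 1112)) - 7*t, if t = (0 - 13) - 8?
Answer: -96710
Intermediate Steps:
X = -345 (X = (½)*(-690) = -345)
t = -21 (t = -13 - 8 = -21)
(X + (797 - 420)*(-1368 + 1112)) - 7*t = (-345 + (797 - 420)*(-1368 + 1112)) - 7*(-21) = (-345 + 377*(-256)) + 147 = (-345 - 96512) + 147 = -96857 + 147 = -96710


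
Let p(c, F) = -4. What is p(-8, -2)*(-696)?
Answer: 2784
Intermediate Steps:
p(-8, -2)*(-696) = -4*(-696) = 2784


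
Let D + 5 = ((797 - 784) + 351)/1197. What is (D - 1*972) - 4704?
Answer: -971399/171 ≈ -5680.7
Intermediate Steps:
D = -803/171 (D = -5 + ((797 - 784) + 351)/1197 = -5 + (13 + 351)*(1/1197) = -5 + 364*(1/1197) = -5 + 52/171 = -803/171 ≈ -4.6959)
(D - 1*972) - 4704 = (-803/171 - 1*972) - 4704 = (-803/171 - 972) - 4704 = -167015/171 - 4704 = -971399/171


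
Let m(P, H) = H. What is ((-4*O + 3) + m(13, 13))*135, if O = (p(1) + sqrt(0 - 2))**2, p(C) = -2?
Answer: 1080 + 2160*I*sqrt(2) ≈ 1080.0 + 3054.7*I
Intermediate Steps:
O = (-2 + I*sqrt(2))**2 (O = (-2 + sqrt(0 - 2))**2 = (-2 + sqrt(-2))**2 = (-2 + I*sqrt(2))**2 ≈ 2.0 - 5.6569*I)
((-4*O + 3) + m(13, 13))*135 = ((-4*(2 - I*sqrt(2))**2 + 3) + 13)*135 = ((3 - 4*(2 - I*sqrt(2))**2) + 13)*135 = (16 - 4*(2 - I*sqrt(2))**2)*135 = 2160 - 540*(2 - I*sqrt(2))**2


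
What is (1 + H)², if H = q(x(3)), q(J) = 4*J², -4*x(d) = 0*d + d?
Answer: 169/16 ≈ 10.563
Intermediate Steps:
x(d) = -d/4 (x(d) = -(0*d + d)/4 = -(0 + d)/4 = -d/4)
H = 9/4 (H = 4*(-¼*3)² = 4*(-¾)² = 4*(9/16) = 9/4 ≈ 2.2500)
(1 + H)² = (1 + 9/4)² = (13/4)² = 169/16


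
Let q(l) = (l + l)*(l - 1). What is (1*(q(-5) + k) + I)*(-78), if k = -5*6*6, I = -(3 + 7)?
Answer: 10140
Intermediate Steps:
I = -10 (I = -1*10 = -10)
q(l) = 2*l*(-1 + l) (q(l) = (2*l)*(-1 + l) = 2*l*(-1 + l))
k = -180 (k = -30*6 = -180)
(1*(q(-5) + k) + I)*(-78) = (1*(2*(-5)*(-1 - 5) - 180) - 10)*(-78) = (1*(2*(-5)*(-6) - 180) - 10)*(-78) = (1*(60 - 180) - 10)*(-78) = (1*(-120) - 10)*(-78) = (-120 - 10)*(-78) = -130*(-78) = 10140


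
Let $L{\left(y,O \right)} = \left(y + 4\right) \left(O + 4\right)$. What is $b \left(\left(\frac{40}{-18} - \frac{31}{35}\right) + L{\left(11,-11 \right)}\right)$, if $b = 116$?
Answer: $- \frac{3950264}{315} \approx -12541.0$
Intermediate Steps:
$L{\left(y,O \right)} = \left(4 + O\right) \left(4 + y\right)$ ($L{\left(y,O \right)} = \left(4 + y\right) \left(4 + O\right) = \left(4 + O\right) \left(4 + y\right)$)
$b \left(\left(\frac{40}{-18} - \frac{31}{35}\right) + L{\left(11,-11 \right)}\right) = 116 \left(\left(\frac{40}{-18} - \frac{31}{35}\right) + \left(16 + 4 \left(-11\right) + 4 \cdot 11 - 121\right)\right) = 116 \left(\left(40 \left(- \frac{1}{18}\right) - \frac{31}{35}\right) + \left(16 - 44 + 44 - 121\right)\right) = 116 \left(\left(- \frac{20}{9} - \frac{31}{35}\right) - 105\right) = 116 \left(- \frac{979}{315} - 105\right) = 116 \left(- \frac{34054}{315}\right) = - \frac{3950264}{315}$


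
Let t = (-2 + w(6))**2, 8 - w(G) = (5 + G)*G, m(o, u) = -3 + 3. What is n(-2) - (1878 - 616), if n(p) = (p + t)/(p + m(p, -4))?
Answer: -3061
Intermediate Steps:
m(o, u) = 0
w(G) = 8 - G*(5 + G) (w(G) = 8 - (5 + G)*G = 8 - G*(5 + G))
t = 3600 (t = (-2 + (8 - 1*6**2 - 5*6))**2 = (-2 + (8 - 1*36 - 30))**2 = (-2 + (8 - 36 - 30))**2 = (-2 - 58)**2 = (-60)**2 = 3600)
n(p) = (3600 + p)/p (n(p) = (p + 3600)/(p + 0) = (3600 + p)/p)
n(-2) - (1878 - 616) = (3600 - 2)/(-2) - (1878 - 616) = -1/2*3598 - 1*1262 = -1799 - 1262 = -3061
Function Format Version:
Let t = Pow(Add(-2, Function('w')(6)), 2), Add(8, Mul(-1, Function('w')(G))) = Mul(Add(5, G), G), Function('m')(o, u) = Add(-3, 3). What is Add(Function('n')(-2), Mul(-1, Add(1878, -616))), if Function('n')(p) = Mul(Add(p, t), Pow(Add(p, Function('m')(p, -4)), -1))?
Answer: -3061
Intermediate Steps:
Function('m')(o, u) = 0
Function('w')(G) = Add(8, Mul(-1, G, Add(5, G))) (Function('w')(G) = Add(8, Mul(-1, Mul(Add(5, G), G))) = Add(8, Mul(-1, Mul(G, Add(5, G)))) = Add(8, Mul(-1, G, Add(5, G))))
t = 3600 (t = Pow(Add(-2, Add(8, Mul(-1, Pow(6, 2)), Mul(-5, 6))), 2) = Pow(Add(-2, Add(8, Mul(-1, 36), -30)), 2) = Pow(Add(-2, Add(8, -36, -30)), 2) = Pow(Add(-2, -58), 2) = Pow(-60, 2) = 3600)
Function('n')(p) = Mul(Pow(p, -1), Add(3600, p)) (Function('n')(p) = Mul(Add(p, 3600), Pow(Add(p, 0), -1)) = Mul(Add(3600, p), Pow(p, -1)) = Mul(Pow(p, -1), Add(3600, p)))
Add(Function('n')(-2), Mul(-1, Add(1878, -616))) = Add(Mul(Pow(-2, -1), Add(3600, -2)), Mul(-1, Add(1878, -616))) = Add(Mul(Rational(-1, 2), 3598), Mul(-1, 1262)) = Add(-1799, -1262) = -3061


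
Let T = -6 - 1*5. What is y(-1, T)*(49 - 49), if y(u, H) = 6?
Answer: 0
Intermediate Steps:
T = -11 (T = -6 - 5 = -11)
y(-1, T)*(49 - 49) = 6*(49 - 49) = 6*0 = 0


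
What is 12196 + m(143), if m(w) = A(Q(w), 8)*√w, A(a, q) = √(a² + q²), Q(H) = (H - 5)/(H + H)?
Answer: 12196 + √187830071/143 ≈ 12292.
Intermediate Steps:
Q(H) = (-5 + H)/(2*H) (Q(H) = (-5 + H)/((2*H)) = (-5 + H)*(1/(2*H)) = (-5 + H)/(2*H))
m(w) = √w*√(64 + (-5 + w)²/(4*w²)) (m(w) = √(((-5 + w)/(2*w))² + 8²)*√w = √((-5 + w)²/(4*w²) + 64)*√w = √(64 + (-5 + w)²/(4*w²))*√w = √w*√(64 + (-5 + w)²/(4*w²)))
12196 + m(143) = 12196 + √143*√(257 - 10/143 + 25/143²)/2 = 12196 + √143*√(257 - 10*1/143 + 25*(1/20449))/2 = 12196 + √143*√(257 - 10/143 + 25/20449)/2 = 12196 + √143*√(5253988/20449)/2 = 12196 + √143*(2*√1313497/143)/2 = 12196 + √187830071/143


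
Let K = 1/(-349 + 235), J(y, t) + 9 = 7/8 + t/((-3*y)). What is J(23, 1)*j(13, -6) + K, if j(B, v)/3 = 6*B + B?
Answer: -23305283/10488 ≈ -2222.1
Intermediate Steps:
j(B, v) = 21*B (j(B, v) = 3*(6*B + B) = 3*(7*B) = 21*B)
J(y, t) = -65/8 - t/(3*y) (J(y, t) = -9 + (7/8 + t/((-3*y))) = -9 + (7*(1/8) + t*(-1/(3*y))) = -9 + (7/8 - t/(3*y)) = -65/8 - t/(3*y))
K = -1/114 (K = 1/(-114) = -1/114 ≈ -0.0087719)
J(23, 1)*j(13, -6) + K = (-65/8 - 1/3*1/23)*(21*13) - 1/114 = (-65/8 - 1/3*1*1/23)*273 - 1/114 = (-65/8 - 1/69)*273 - 1/114 = -4493/552*273 - 1/114 = -408863/184 - 1/114 = -23305283/10488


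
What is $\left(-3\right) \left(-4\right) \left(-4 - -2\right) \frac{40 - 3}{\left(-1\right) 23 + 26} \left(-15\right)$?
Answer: $4440$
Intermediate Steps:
$\left(-3\right) \left(-4\right) \left(-4 - -2\right) \frac{40 - 3}{\left(-1\right) 23 + 26} \left(-15\right) = 12 \left(-4 + 2\right) \frac{37}{-23 + 26} \left(-15\right) = 12 \left(-2\right) \frac{37}{3} \left(-15\right) = - 24 \cdot 37 \cdot \frac{1}{3} \left(-15\right) = \left(-24\right) \frac{37}{3} \left(-15\right) = \left(-296\right) \left(-15\right) = 4440$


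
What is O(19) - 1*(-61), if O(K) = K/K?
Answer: 62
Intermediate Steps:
O(K) = 1
O(19) - 1*(-61) = 1 - 1*(-61) = 1 + 61 = 62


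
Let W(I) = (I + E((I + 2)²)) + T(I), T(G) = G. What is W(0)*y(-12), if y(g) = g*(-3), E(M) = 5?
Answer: 180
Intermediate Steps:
y(g) = -3*g
W(I) = 5 + 2*I (W(I) = (I + 5) + I = (5 + I) + I = 5 + 2*I)
W(0)*y(-12) = (5 + 2*0)*(-3*(-12)) = (5 + 0)*36 = 5*36 = 180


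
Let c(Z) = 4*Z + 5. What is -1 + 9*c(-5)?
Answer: -136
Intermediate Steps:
c(Z) = 5 + 4*Z
-1 + 9*c(-5) = -1 + 9*(5 + 4*(-5)) = -1 + 9*(5 - 20) = -1 + 9*(-15) = -1 - 135 = -136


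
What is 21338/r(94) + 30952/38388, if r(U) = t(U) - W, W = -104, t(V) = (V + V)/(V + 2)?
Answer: 4934416598/24405171 ≈ 202.19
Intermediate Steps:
t(V) = 2*V/(2 + V) (t(V) = (2*V)/(2 + V) = 2*V/(2 + V))
r(U) = 104 + 2*U/(2 + U) (r(U) = 2*U/(2 + U) - 1*(-104) = 2*U/(2 + U) + 104 = 104 + 2*U/(2 + U))
21338/r(94) + 30952/38388 = 21338/((2*(104 + 53*94)/(2 + 94))) + 30952/38388 = 21338/((2*(104 + 4982)/96)) + 30952*(1/38388) = 21338/((2*(1/96)*5086)) + 7738/9597 = 21338/(2543/24) + 7738/9597 = 21338*(24/2543) + 7738/9597 = 512112/2543 + 7738/9597 = 4934416598/24405171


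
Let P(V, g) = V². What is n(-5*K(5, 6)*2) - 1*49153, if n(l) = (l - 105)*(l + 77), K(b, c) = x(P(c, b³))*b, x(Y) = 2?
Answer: -44438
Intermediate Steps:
K(b, c) = 2*b
n(l) = (-105 + l)*(77 + l)
n(-5*K(5, 6)*2) - 1*49153 = (-8085 + (-10*5*2)² - 28*(-10*5)*2) - 1*49153 = (-8085 + (-5*10*2)² - 28*(-5*10)*2) - 49153 = (-8085 + (-50*2)² - (-1400)*2) - 49153 = (-8085 + (-100)² - 28*(-100)) - 49153 = (-8085 + 10000 + 2800) - 49153 = 4715 - 49153 = -44438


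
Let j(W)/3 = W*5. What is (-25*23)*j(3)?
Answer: -25875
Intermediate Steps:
j(W) = 15*W (j(W) = 3*(W*5) = 3*(5*W) = 15*W)
(-25*23)*j(3) = (-25*23)*(15*3) = -575*45 = -25875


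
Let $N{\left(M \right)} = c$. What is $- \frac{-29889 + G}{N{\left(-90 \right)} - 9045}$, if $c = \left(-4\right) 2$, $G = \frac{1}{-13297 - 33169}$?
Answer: $- \frac{1388822275}{420656698} \approx -3.3016$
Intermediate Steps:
$G = - \frac{1}{46466}$ ($G = \frac{1}{-46466} = - \frac{1}{46466} \approx -2.1521 \cdot 10^{-5}$)
$c = -8$
$N{\left(M \right)} = -8$
$- \frac{-29889 + G}{N{\left(-90 \right)} - 9045} = - \frac{-29889 - \frac{1}{46466}}{-8 - 9045} = - \frac{-1388822275}{46466 \left(-9053\right)} = - \frac{\left(-1388822275\right) \left(-1\right)}{46466 \cdot 9053} = \left(-1\right) \frac{1388822275}{420656698} = - \frac{1388822275}{420656698}$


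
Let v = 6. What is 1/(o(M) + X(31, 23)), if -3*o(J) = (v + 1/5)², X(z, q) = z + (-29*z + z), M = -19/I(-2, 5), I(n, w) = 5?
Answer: -75/63736 ≈ -0.0011767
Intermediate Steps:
M = -19/5 ≈ -3.8000
X(z, q) = -27*z (X(z, q) = z - 28*z = -27*z)
o(J) = -961/75 (o(J) = -(6 + 1/5)²/3 = -(6 + ⅕)²/3 = -(31/5)²/3 = -⅓*961/25 = -961/75)
1/(o(M) + X(31, 23)) = 1/(-961/75 - 27*31) = 1/(-961/75 - 837) = 1/(-63736/75) = -75/63736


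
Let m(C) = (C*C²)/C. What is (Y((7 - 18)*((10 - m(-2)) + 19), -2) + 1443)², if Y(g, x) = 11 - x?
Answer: 2119936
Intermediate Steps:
m(C) = C² (m(C) = C³/C = C²)
(Y((7 - 18)*((10 - m(-2)) + 19), -2) + 1443)² = ((11 - 1*(-2)) + 1443)² = ((11 + 2) + 1443)² = (13 + 1443)² = 1456² = 2119936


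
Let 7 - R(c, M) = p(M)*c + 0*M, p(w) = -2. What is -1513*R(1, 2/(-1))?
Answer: -13617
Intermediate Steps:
R(c, M) = 7 + 2*c (R(c, M) = 7 - (-2*c + 0*M) = 7 - (-2*c + 0) = 7 - (-2)*c = 7 + 2*c)
-1513*R(1, 2/(-1)) = -1513*(7 + 2*1) = -1513*(7 + 2) = -1513*9 = -13617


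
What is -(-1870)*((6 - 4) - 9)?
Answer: -13090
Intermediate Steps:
-(-1870)*((6 - 4) - 9) = -(-1870)*(2 - 9) = -(-1870)*(-7) = -55*238 = -13090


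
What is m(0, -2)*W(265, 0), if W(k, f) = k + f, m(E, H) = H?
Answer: -530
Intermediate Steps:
W(k, f) = f + k
m(0, -2)*W(265, 0) = -2*(0 + 265) = -2*265 = -530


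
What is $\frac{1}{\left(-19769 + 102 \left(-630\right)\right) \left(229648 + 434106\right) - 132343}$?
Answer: $- \frac{1}{55774717209} \approx -1.7929 \cdot 10^{-11}$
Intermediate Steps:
$\frac{1}{\left(-19769 + 102 \left(-630\right)\right) \left(229648 + 434106\right) - 132343} = \frac{1}{\left(-19769 - 64260\right) 663754 - 132343} = \frac{1}{\left(-84029\right) 663754 - 132343} = \frac{1}{-55774584866 - 132343} = \frac{1}{-55774717209} = - \frac{1}{55774717209}$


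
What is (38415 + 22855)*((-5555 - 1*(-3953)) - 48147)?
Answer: -3048121230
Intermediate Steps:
(38415 + 22855)*((-5555 - 1*(-3953)) - 48147) = 61270*((-5555 + 3953) - 48147) = 61270*(-1602 - 48147) = 61270*(-49749) = -3048121230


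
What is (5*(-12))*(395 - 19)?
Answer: -22560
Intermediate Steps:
(5*(-12))*(395 - 19) = -60*376 = -22560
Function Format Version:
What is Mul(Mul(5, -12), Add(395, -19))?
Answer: -22560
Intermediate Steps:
Mul(Mul(5, -12), Add(395, -19)) = Mul(-60, 376) = -22560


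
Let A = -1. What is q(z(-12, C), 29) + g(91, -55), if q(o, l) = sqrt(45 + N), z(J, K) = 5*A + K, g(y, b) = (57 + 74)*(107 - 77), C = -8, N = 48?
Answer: 3930 + sqrt(93) ≈ 3939.6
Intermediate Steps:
g(y, b) = 3930 (g(y, b) = 131*30 = 3930)
z(J, K) = -5 + K (z(J, K) = 5*(-1) + K = -5 + K)
q(o, l) = sqrt(93) (q(o, l) = sqrt(45 + 48) = sqrt(93))
q(z(-12, C), 29) + g(91, -55) = sqrt(93) + 3930 = 3930 + sqrt(93)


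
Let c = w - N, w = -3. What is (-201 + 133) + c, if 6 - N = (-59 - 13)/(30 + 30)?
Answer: -391/5 ≈ -78.200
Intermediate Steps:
N = 36/5 (N = 6 - (-59 - 13)/(30 + 30) = 6 - (-72)/60 = 6 - 1*(-6/5) = 6 + 6/5 = 36/5 ≈ 7.2000)
c = -51/5 (c = -3 - 1*36/5 = -3 - 36/5 = -51/5 ≈ -10.200)
(-201 + 133) + c = (-201 + 133) - 51/5 = -68 - 51/5 = -391/5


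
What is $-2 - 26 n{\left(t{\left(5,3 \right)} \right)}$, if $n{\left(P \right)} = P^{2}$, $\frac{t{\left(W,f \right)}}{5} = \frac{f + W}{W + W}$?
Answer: $-418$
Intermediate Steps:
$t{\left(W,f \right)} = \frac{5 \left(W + f\right)}{2 W}$ ($t{\left(W,f \right)} = 5 \frac{f + W}{W + W} = 5 \frac{W + f}{2 W} = \frac{5 \left(W + f\right)}{2 W}$)
$-2 - 26 n{\left(t{\left(5,3 \right)} \right)} = -2 - 26 \left(\frac{5 \left(5 + 3\right)}{2 \cdot 5}\right)^{2} = -2 - 26 \left(\frac{5}{2} \cdot \frac{1}{5} \cdot 8\right)^{2} = -2 - 26 \cdot 4^{2} = -2 - 416 = -418$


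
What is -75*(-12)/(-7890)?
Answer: -30/263 ≈ -0.11407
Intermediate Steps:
-75*(-12)/(-7890) = 900*(-1/7890) = -30/263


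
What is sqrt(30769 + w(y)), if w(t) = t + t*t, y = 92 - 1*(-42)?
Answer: sqrt(48859) ≈ 221.04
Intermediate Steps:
y = 134 (y = 92 + 42 = 134)
w(t) = t + t**2
sqrt(30769 + w(y)) = sqrt(30769 + 134*(1 + 134)) = sqrt(30769 + 134*135) = sqrt(30769 + 18090) = sqrt(48859)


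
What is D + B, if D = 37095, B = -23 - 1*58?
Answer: 37014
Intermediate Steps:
B = -81 (B = -23 - 58 = -81)
D + B = 37095 - 81 = 37014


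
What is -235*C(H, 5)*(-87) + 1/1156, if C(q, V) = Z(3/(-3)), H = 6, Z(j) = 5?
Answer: 118172101/1156 ≈ 1.0223e+5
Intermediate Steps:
C(q, V) = 5
-235*C(H, 5)*(-87) + 1/1156 = -1175*(-87) + 1/1156 = -235*(-435) + 1/1156 = 102225 + 1/1156 = 118172101/1156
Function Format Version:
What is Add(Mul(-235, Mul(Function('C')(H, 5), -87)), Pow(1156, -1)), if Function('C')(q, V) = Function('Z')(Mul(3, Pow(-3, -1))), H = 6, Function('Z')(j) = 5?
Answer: Rational(118172101, 1156) ≈ 1.0223e+5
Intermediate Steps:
Function('C')(q, V) = 5
Add(Mul(-235, Mul(Function('C')(H, 5), -87)), Pow(1156, -1)) = Add(Mul(-235, Mul(5, -87)), Pow(1156, -1)) = Add(Mul(-235, -435), Rational(1, 1156)) = Add(102225, Rational(1, 1156)) = Rational(118172101, 1156)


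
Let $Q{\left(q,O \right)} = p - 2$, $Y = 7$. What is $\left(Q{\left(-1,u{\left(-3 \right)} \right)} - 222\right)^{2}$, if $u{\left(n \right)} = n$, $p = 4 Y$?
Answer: $38416$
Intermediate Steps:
$p = 28$ ($p = 4 \cdot 7 = 28$)
$Q{\left(q,O \right)} = 26$ ($Q{\left(q,O \right)} = 28 - 2 = 26$)
$\left(Q{\left(-1,u{\left(-3 \right)} \right)} - 222\right)^{2} = \left(26 - 222\right)^{2} = \left(-196\right)^{2} = 38416$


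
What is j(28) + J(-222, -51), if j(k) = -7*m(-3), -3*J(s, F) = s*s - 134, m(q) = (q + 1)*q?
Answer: -49276/3 ≈ -16425.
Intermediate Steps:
m(q) = q*(1 + q) (m(q) = (1 + q)*q = q*(1 + q))
J(s, F) = 134/3 - s²/3 (J(s, F) = -(s*s - 134)/3 = -(s² - 134)/3 = -(-134 + s²)/3 = 134/3 - s²/3)
j(k) = -42 (j(k) = -(-21)*(1 - 3) = -(-21)*(-2) = -7*6 = -42)
j(28) + J(-222, -51) = -42 + (134/3 - ⅓*(-222)²) = -42 + (134/3 - ⅓*49284) = -42 + (134/3 - 16428) = -42 - 49150/3 = -49276/3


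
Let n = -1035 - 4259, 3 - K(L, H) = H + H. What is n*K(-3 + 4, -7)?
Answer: -89998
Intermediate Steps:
K(L, H) = 3 - 2*H (K(L, H) = 3 - (H + H) = 3 - 2*H)
n = -5294
n*K(-3 + 4, -7) = -5294*(3 - 2*(-7)) = -5294*(3 + 14) = -5294*17 = -89998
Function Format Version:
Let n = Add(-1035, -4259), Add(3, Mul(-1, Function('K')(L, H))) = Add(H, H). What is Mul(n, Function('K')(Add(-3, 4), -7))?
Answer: -89998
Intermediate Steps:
Function('K')(L, H) = Add(3, Mul(-2, H)) (Function('K')(L, H) = Add(3, Mul(-1, Add(H, H))) = Add(3, Mul(-1, Mul(2, H))) = Add(3, Mul(-2, H)))
n = -5294
Mul(n, Function('K')(Add(-3, 4), -7)) = Mul(-5294, Add(3, Mul(-2, -7))) = Mul(-5294, Add(3, 14)) = Mul(-5294, 17) = -89998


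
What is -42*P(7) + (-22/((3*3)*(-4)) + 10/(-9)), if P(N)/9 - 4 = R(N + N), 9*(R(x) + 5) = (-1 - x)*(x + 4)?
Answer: 23435/2 ≈ 11718.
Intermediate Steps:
R(x) = -5 + (-1 - x)*(4 + x)/9 (R(x) = -5 + ((-1 - x)*(x + 4))/9 = -5 + ((-1 - x)*(4 + x))/9 = -5 + (-1 - x)*(4 + x)/9)
P(N) = -13 - 10*N - 4*N² (P(N) = 36 + 9*(-49/9 - 5*(N + N)/9 - (N + N)²/9) = 36 + 9*(-49/9 - 10*N/9 - 4*N²/9) = 36 + (-49 - 10*N - 4*N²) = -13 - 10*N - 4*N²)
-42*P(7) + (-22/((3*3)*(-4)) + 10/(-9)) = -42*(-13 - 10*7 - 4*7²) + (-22/((3*3)*(-4)) + 10/(-9)) = -42*(-13 - 70 - 4*49) + (-22/(9*(-4)) + 10*(-⅑)) = -42*(-13 - 70 - 196) + (-22/(-36) - 10/9) = -42*(-279) + (-22*(-1/36) - 10/9) = 11718 + (11/18 - 10/9) = 11718 - ½ = 23435/2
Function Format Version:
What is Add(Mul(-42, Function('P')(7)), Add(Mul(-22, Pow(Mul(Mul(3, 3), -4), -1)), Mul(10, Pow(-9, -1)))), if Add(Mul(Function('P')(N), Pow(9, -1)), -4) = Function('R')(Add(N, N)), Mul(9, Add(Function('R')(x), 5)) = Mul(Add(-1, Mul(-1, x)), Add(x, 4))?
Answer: Rational(23435, 2) ≈ 11718.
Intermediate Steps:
Function('R')(x) = Add(-5, Mul(Rational(1, 9), Add(-1, Mul(-1, x)), Add(4, x))) (Function('R')(x) = Add(-5, Mul(Rational(1, 9), Mul(Add(-1, Mul(-1, x)), Add(x, 4)))) = Add(-5, Mul(Rational(1, 9), Mul(Add(-1, Mul(-1, x)), Add(4, x)))) = Add(-5, Mul(Rational(1, 9), Add(-1, Mul(-1, x)), Add(4, x))))
Function('P')(N) = Add(-13, Mul(-10, N), Mul(-4, Pow(N, 2))) (Function('P')(N) = Add(36, Mul(9, Add(Rational(-49, 9), Mul(Rational(-5, 9), Add(N, N)), Mul(Rational(-1, 9), Pow(Add(N, N), 2))))) = Add(36, Mul(9, Add(Rational(-49, 9), Mul(Rational(-5, 9), Mul(2, N)), Mul(Rational(-1, 9), Pow(Mul(2, N), 2))))) = Add(36, Mul(9, Add(Rational(-49, 9), Mul(Rational(-10, 9), N), Mul(Rational(-1, 9), Mul(4, Pow(N, 2)))))) = Add(36, Mul(9, Add(Rational(-49, 9), Mul(Rational(-10, 9), N), Mul(Rational(-4, 9), Pow(N, 2))))) = Add(36, Add(-49, Mul(-10, N), Mul(-4, Pow(N, 2)))) = Add(-13, Mul(-10, N), Mul(-4, Pow(N, 2))))
Add(Mul(-42, Function('P')(7)), Add(Mul(-22, Pow(Mul(Mul(3, 3), -4), -1)), Mul(10, Pow(-9, -1)))) = Add(Mul(-42, Add(-13, Mul(-10, 7), Mul(-4, Pow(7, 2)))), Add(Mul(-22, Pow(Mul(Mul(3, 3), -4), -1)), Mul(10, Pow(-9, -1)))) = Add(Mul(-42, Add(-13, -70, Mul(-4, 49))), Add(Mul(-22, Pow(Mul(9, -4), -1)), Mul(10, Rational(-1, 9)))) = Add(Mul(-42, Add(-13, -70, -196)), Add(Mul(-22, Pow(-36, -1)), Rational(-10, 9))) = Add(Mul(-42, -279), Add(Mul(-22, Rational(-1, 36)), Rational(-10, 9))) = Add(11718, Add(Rational(11, 18), Rational(-10, 9))) = Add(11718, Rational(-1, 2)) = Rational(23435, 2)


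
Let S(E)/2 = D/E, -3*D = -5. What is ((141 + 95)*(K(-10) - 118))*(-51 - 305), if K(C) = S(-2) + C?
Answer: 32682224/3 ≈ 1.0894e+7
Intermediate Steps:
D = 5/3 (D = -1/3*(-5) = 5/3 ≈ 1.6667)
S(E) = 10/(3*E) (S(E) = 2*(5/(3*E)) = 10/(3*E))
K(C) = -5/3 + C (K(C) = (10/3)/(-2) + C = (10/3)*(-1/2) + C = -5/3 + C)
((141 + 95)*(K(-10) - 118))*(-51 - 305) = ((141 + 95)*((-5/3 - 10) - 118))*(-51 - 305) = (236*(-35/3 - 118))*(-356) = (236*(-389/3))*(-356) = -91804/3*(-356) = 32682224/3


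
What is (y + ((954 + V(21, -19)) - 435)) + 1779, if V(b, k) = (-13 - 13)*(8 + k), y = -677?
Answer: 1907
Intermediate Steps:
V(b, k) = -208 - 26*k (V(b, k) = -26*(8 + k) = -208 - 26*k)
(y + ((954 + V(21, -19)) - 435)) + 1779 = (-677 + ((954 + (-208 - 26*(-19))) - 435)) + 1779 = (-677 + ((954 + (-208 + 494)) - 435)) + 1779 = (-677 + ((954 + 286) - 435)) + 1779 = (-677 + (1240 - 435)) + 1779 = (-677 + 805) + 1779 = 128 + 1779 = 1907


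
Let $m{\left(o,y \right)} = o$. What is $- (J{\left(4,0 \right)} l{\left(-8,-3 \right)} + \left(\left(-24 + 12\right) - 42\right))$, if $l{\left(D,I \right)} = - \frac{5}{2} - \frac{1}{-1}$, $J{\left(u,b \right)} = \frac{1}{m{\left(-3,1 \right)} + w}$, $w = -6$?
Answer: $\frac{323}{6} \approx 53.833$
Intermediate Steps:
$J{\left(u,b \right)} = - \frac{1}{9}$ ($J{\left(u,b \right)} = \frac{1}{-3 - 6} = \frac{1}{-9} = - \frac{1}{9}$)
$l{\left(D,I \right)} = - \frac{3}{2}$ ($l{\left(D,I \right)} = \left(-5\right) \frac{1}{2} - -1 = - \frac{5}{2} + 1 = - \frac{3}{2}$)
$- (J{\left(4,0 \right)} l{\left(-8,-3 \right)} + \left(\left(-24 + 12\right) - 42\right)) = - (\left(- \frac{1}{9}\right) \left(- \frac{3}{2}\right) + \left(\left(-24 + 12\right) - 42\right)) = - (\frac{1}{6} - 54) = \left(-1\right) \left(- \frac{323}{6}\right) = \frac{323}{6}$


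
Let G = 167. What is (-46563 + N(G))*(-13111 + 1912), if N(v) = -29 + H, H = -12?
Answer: 521918196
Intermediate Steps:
N(v) = -41 (N(v) = -29 - 12 = -41)
(-46563 + N(G))*(-13111 + 1912) = (-46563 - 41)*(-13111 + 1912) = -46604*(-11199) = 521918196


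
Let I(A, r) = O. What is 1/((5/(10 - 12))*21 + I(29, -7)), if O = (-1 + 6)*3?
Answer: -2/75 ≈ -0.026667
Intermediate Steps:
O = 15 (O = 5*3 = 15)
I(A, r) = 15
1/((5/(10 - 12))*21 + I(29, -7)) = 1/((5/(10 - 12))*21 + 15) = 1/((5/(-2))*21 + 15) = 1/((5*(-½))*21 + 15) = 1/(-5/2*21 + 15) = 1/(-105/2 + 15) = 1/(-75/2) = -2/75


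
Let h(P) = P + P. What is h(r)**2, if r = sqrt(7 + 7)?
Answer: 56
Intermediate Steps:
r = sqrt(14) ≈ 3.7417
h(P) = 2*P
h(r)**2 = (2*sqrt(14))**2 = 56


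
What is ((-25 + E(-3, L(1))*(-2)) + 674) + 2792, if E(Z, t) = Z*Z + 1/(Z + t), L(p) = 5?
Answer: 3422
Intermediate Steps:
E(Z, t) = Z² + 1/(Z + t)
((-25 + E(-3, L(1))*(-2)) + 674) + 2792 = ((-25 + ((1 + (-3)³ + 5*(-3)²)/(-3 + 5))*(-2)) + 674) + 2792 = ((-25 + ((1 - 27 + 5*9)/2)*(-2)) + 674) + 2792 = ((-25 + ((1 - 27 + 45)/2)*(-2)) + 674) + 2792 = ((-25 + ((½)*19)*(-2)) + 674) + 2792 = ((-25 + (19/2)*(-2)) + 674) + 2792 = ((-25 - 19) + 674) + 2792 = (-44 + 674) + 2792 = 630 + 2792 = 3422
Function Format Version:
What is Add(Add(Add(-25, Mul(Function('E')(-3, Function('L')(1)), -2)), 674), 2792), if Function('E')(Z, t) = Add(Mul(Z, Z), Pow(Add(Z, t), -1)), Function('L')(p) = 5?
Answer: 3422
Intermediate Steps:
Function('E')(Z, t) = Add(Pow(Z, 2), Pow(Add(Z, t), -1))
Add(Add(Add(-25, Mul(Function('E')(-3, Function('L')(1)), -2)), 674), 2792) = Add(Add(Add(-25, Mul(Mul(Pow(Add(-3, 5), -1), Add(1, Pow(-3, 3), Mul(5, Pow(-3, 2)))), -2)), 674), 2792) = Add(Add(Add(-25, Mul(Mul(Pow(2, -1), Add(1, -27, Mul(5, 9))), -2)), 674), 2792) = Add(Add(Add(-25, Mul(Mul(Rational(1, 2), Add(1, -27, 45)), -2)), 674), 2792) = Add(Add(Add(-25, Mul(Mul(Rational(1, 2), 19), -2)), 674), 2792) = Add(Add(Add(-25, Mul(Rational(19, 2), -2)), 674), 2792) = Add(Add(Add(-25, -19), 674), 2792) = Add(Add(-44, 674), 2792) = Add(630, 2792) = 3422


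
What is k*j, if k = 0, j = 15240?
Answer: 0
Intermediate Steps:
k*j = 0*15240 = 0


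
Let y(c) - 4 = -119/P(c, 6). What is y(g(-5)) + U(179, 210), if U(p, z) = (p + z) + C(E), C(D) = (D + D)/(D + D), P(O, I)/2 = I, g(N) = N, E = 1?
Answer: 4609/12 ≈ 384.08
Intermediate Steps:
P(O, I) = 2*I
C(D) = 1 (C(D) = (2*D)/((2*D)) = (2*D)*(1/(2*D)) = 1)
y(c) = -71/12 (y(c) = 4 - 119/(2*6) = 4 - 119/12 = -71/12)
U(p, z) = 1 + p + z (U(p, z) = (p + z) + 1 = 1 + p + z)
y(g(-5)) + U(179, 210) = -71/12 + (1 + 179 + 210) = -71/12 + 390 = 4609/12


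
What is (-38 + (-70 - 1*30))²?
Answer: 19044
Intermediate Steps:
(-38 + (-70 - 1*30))² = (-38 + (-70 - 30))² = (-38 - 100)² = (-138)² = 19044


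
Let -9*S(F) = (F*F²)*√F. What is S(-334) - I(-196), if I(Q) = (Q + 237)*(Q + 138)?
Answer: 2378 + 37259704*I*√334/9 ≈ 2378.0 + 7.5661e+7*I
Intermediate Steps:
I(Q) = (138 + Q)*(237 + Q) (I(Q) = (237 + Q)*(138 + Q) = (138 + Q)*(237 + Q))
S(F) = -F^(7/2)/9 (S(F) = -F*F²*√F/9 = -F³*√F/9 = -F^(7/2)/9)
S(-334) - I(-196) = -(-37259704)*I*√334/9 - (32706 + (-196)² + 375*(-196)) = -(-37259704)*I*√334/9 - (32706 + 38416 - 73500) = 37259704*I*√334/9 - 1*(-2378) = 37259704*I*√334/9 + 2378 = 2378 + 37259704*I*√334/9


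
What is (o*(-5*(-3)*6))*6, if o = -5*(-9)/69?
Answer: 8100/23 ≈ 352.17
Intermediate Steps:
o = 15/23 (o = 45*(1/69) = 15/23 ≈ 0.65217)
(o*(-5*(-3)*6))*6 = (15*(-5*(-3)*6)/23)*6 = (15*(15*6)/23)*6 = ((15/23)*90)*6 = (1350/23)*6 = 8100/23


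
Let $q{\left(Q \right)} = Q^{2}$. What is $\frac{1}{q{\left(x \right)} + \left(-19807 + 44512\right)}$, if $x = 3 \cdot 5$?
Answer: $\frac{1}{24930} \approx 4.0112 \cdot 10^{-5}$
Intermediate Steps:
$x = 15$
$\frac{1}{q{\left(x \right)} + \left(-19807 + 44512\right)} = \frac{1}{15^{2} + \left(-19807 + 44512\right)} = \frac{1}{225 + 24705} = \frac{1}{24930}$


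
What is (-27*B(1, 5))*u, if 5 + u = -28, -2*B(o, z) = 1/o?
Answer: -891/2 ≈ -445.50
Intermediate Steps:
B(o, z) = -1/(2*o)
u = -33 (u = -5 - 28 = -33)
(-27*B(1, 5))*u = -(-27)/(2*1)*(-33) = -(-27)/2*(-33) = -27*(-½)*(-33) = (27/2)*(-33) = -891/2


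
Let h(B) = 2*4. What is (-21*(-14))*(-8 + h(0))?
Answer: 0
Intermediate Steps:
h(B) = 8
(-21*(-14))*(-8 + h(0)) = (-21*(-14))*(-8 + 8) = 294*0 = 0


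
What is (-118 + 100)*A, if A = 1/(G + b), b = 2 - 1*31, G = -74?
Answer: 18/103 ≈ 0.17476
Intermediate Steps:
b = -29 (b = 2 - 31 = -29)
A = -1/103 (A = 1/(-74 - 29) = 1/(-103) = -1/103 ≈ -0.0097087)
(-118 + 100)*A = (-118 + 100)*(-1/103) = -18*(-1/103) = 18/103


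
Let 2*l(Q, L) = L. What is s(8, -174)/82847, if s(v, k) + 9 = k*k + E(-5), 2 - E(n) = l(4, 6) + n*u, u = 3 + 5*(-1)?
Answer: 30256/82847 ≈ 0.36520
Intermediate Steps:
l(Q, L) = L/2
u = -2 (u = 3 - 5 = -2)
E(n) = -1 + 2*n (E(n) = 2 - ((1/2)*6 + n*(-2)) = 2 - (3 - 2*n) = 2 + (-3 + 2*n) = -1 + 2*n)
s(v, k) = -20 + k**2 (s(v, k) = -9 + (k*k + (-1 + 2*(-5))) = -9 + (k**2 + (-1 - 10)) = -9 + (k**2 - 11) = -9 + (-11 + k**2) = -20 + k**2)
s(8, -174)/82847 = (-20 + (-174)**2)/82847 = (-20 + 30276)*(1/82847) = 30256*(1/82847) = 30256/82847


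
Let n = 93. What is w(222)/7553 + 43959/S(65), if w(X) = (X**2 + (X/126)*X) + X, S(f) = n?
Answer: 785546443/1639001 ≈ 479.28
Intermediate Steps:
S(f) = 93
w(X) = X + 127*X**2/126 (w(X) = (X**2 + (X*(1/126))*X) + X = (X**2 + (X/126)*X) + X = (X**2 + X**2/126) + X = 127*X**2/126 + X = X + 127*X**2/126)
w(222)/7553 + 43959/S(65) = ((1/126)*222*(126 + 127*222))/7553 + 43959/93 = ((1/126)*222*(126 + 28194))*(1/7553) + 43959*(1/93) = ((1/126)*222*28320)*(1/7553) + 14653/31 = (349280/7)*(1/7553) + 14653/31 = 349280/52871 + 14653/31 = 785546443/1639001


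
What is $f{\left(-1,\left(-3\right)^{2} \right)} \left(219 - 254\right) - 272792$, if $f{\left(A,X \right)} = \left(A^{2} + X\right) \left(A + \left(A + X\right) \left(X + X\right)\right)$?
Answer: $-322842$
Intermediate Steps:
$f{\left(A,X \right)} = \left(A + 2 X \left(A + X\right)\right) \left(X + A^{2}\right)$ ($f{\left(A,X \right)} = \left(X + A^{2}\right) \left(A + \left(A + X\right) 2 X\right) = \left(X + A^{2}\right) \left(A + 2 X \left(A + X\right)\right) = \left(A + 2 X \left(A + X\right)\right) \left(X + A^{2}\right)$)
$f{\left(-1,\left(-3\right)^{2} \right)} \left(219 - 254\right) - 272792 = \left(\left(-1\right)^{3} + 2 \left(\left(-3\right)^{2}\right)^{3} - \left(-3\right)^{2} + 2 \left(-1\right) \left(\left(-3\right)^{2}\right)^{2} + 2 \left(-3\right)^{2} \left(-1\right)^{3} + 2 \left(-1\right)^{2} \left(\left(-3\right)^{2}\right)^{2}\right) \left(219 - 254\right) - 272792 = \left(-1 + 2 \cdot 9^{3} - 9 + 2 \left(-1\right) 9^{2} + 2 \cdot 9 \left(-1\right) + 2 \cdot 1 \cdot 9^{2}\right) \left(-35\right) - 272792 = \left(-1 + 2 \cdot 729 - 9 + 2 \left(-1\right) 81 - 18 + 2 \cdot 1 \cdot 81\right) \left(-35\right) - 272792 = \left(-1 + 1458 - 9 - 162 - 18 + 162\right) \left(-35\right) - 272792 = 1430 \left(-35\right) - 272792 = -50050 - 272792 = -322842$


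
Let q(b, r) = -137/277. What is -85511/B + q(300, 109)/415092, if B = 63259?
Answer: -9832104833807/7273550437356 ≈ -1.3518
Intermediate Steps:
q(b, r) = -137/277 (q(b, r) = -137*1/277 = -137/277)
-85511/B + q(300, 109)/415092 = -85511/63259 - 137/277/415092 = -85511*1/63259 - 137/277*1/415092 = -85511/63259 - 137/114980484 = -9832104833807/7273550437356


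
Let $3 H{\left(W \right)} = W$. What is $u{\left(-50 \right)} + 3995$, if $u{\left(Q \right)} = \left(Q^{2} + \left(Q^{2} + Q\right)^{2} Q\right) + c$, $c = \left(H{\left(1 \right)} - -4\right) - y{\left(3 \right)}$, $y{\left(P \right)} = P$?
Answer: $- \frac{900355511}{3} \approx -3.0012 \cdot 10^{8}$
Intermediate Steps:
$H{\left(W \right)} = \frac{W}{3}$
$c = \frac{4}{3}$ ($c = \left(\frac{1}{3} \cdot 1 - -4\right) - 3 = \left(\frac{1}{3} + 4\right) - 3 = \frac{13}{3} - 3 = \frac{4}{3} \approx 1.3333$)
$u{\left(Q \right)} = \frac{4}{3} + Q^{2} + Q \left(Q + Q^{2}\right)^{2}$ ($u{\left(Q \right)} = \left(Q^{2} + \left(Q^{2} + Q\right)^{2} Q\right) + \frac{4}{3} = \left(Q^{2} + \left(Q + Q^{2}\right)^{2} Q\right) + \frac{4}{3} = \left(Q^{2} + Q \left(Q + Q^{2}\right)^{2}\right) + \frac{4}{3} = \frac{4}{3} + Q^{2} + Q \left(Q + Q^{2}\right)^{2}$)
$u{\left(-50 \right)} + 3995 = \left(\frac{4}{3} + \left(-50\right)^{2} + \left(-50\right)^{3} \left(1 - 50\right)^{2}\right) + 3995 = \left(\frac{4}{3} + 2500 - 125000 \left(-49\right)^{2}\right) + 3995 = \left(\frac{4}{3} + 2500 - 300125000\right) + 3995 = - \frac{900367496}{3} + 3995 = - \frac{900355511}{3}$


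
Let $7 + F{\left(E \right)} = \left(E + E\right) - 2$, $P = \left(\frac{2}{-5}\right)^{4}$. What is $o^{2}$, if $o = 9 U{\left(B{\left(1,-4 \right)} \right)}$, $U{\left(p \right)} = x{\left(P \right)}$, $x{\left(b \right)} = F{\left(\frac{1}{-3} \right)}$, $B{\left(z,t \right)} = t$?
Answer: $7569$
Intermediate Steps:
$P = \frac{16}{625}$ ($P = \left(2 \left(- \frac{1}{5}\right)\right)^{4} = \left(- \frac{2}{5}\right)^{4} = \frac{16}{625} \approx 0.0256$)
$F{\left(E \right)} = -9 + 2 E$ ($F{\left(E \right)} = -7 + \left(\left(E + E\right) - 2\right) = -7 + \left(2 E - 2\right) = -7 + \left(-2 + 2 E\right) = -9 + 2 E$)
$x{\left(b \right)} = - \frac{29}{3}$ ($x{\left(b \right)} = -9 + \frac{2}{-3} = -9 + 2 \left(- \frac{1}{3}\right) = -9 - \frac{2}{3} = - \frac{29}{3}$)
$U{\left(p \right)} = - \frac{29}{3}$
$o = -87$ ($o = 9 \left(- \frac{29}{3}\right) = -87$)
$o^{2} = \left(-87\right)^{2} = 7569$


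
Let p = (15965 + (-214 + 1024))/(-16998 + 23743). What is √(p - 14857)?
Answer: I*√27032257562/1349 ≈ 121.88*I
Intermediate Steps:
p = 3355/1349 (p = (15965 + 810)/6745 = 16775*(1/6745) = 3355/1349 ≈ 2.4870)
√(p - 14857) = √(3355/1349 - 14857) = √(-20038738/1349) = I*√27032257562/1349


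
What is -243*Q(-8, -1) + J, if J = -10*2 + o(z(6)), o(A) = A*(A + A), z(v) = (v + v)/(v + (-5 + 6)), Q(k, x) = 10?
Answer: -119762/49 ≈ -2444.1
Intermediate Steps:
z(v) = 2*v/(1 + v) (z(v) = (2*v)/(v + 1) = (2*v)/(1 + v) = 2*v/(1 + v))
o(A) = 2*A**2 (o(A) = A*(2*A) = 2*A**2)
J = -692/49 (J = -10*2 + 2*(2*6/(1 + 6))**2 = -20 + 2*(2*6/7)**2 = -20 + 2*(2*6*(1/7))**2 = -20 + 2*(12/7)**2 = -20 + 2*(144/49) = -20 + 288/49 = -692/49 ≈ -14.122)
-243*Q(-8, -1) + J = -243*10 - 692/49 = -2430 - 692/49 = -119762/49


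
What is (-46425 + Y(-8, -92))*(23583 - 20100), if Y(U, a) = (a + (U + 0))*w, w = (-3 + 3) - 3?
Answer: -160653375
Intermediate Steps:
w = -3 (w = 0 - 3 = -3)
Y(U, a) = -3*U - 3*a (Y(U, a) = (a + (U + 0))*(-3) = (a + U)*(-3) = (U + a)*(-3) = -3*U - 3*a)
(-46425 + Y(-8, -92))*(23583 - 20100) = (-46425 + (-3*(-8) - 3*(-92)))*(23583 - 20100) = (-46425 + (24 + 276))*3483 = (-46425 + 300)*3483 = -46125*3483 = -160653375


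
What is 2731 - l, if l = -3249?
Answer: 5980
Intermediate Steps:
2731 - l = 2731 - 1*(-3249) = 2731 + 3249 = 5980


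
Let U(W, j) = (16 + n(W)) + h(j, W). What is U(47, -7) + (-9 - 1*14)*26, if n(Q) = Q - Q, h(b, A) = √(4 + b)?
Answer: -582 + I*√3 ≈ -582.0 + 1.732*I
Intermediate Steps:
n(Q) = 0
U(W, j) = 16 + √(4 + j) (U(W, j) = (16 + 0) + √(4 + j) = 16 + √(4 + j))
U(47, -7) + (-9 - 1*14)*26 = (16 + √(4 - 7)) + (-9 - 1*14)*26 = (16 + √(-3)) + (-9 - 14)*26 = (16 + I*√3) - 23*26 = (16 + I*√3) - 598 = -582 + I*√3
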